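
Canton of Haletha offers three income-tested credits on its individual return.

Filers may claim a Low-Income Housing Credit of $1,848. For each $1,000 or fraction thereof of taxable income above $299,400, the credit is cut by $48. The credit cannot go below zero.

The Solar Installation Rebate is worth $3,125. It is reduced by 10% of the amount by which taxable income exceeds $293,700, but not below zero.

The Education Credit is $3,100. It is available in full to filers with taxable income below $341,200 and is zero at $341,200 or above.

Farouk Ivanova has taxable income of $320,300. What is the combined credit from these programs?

Low-Income Housing Credit: income exceeds $299,400 by $20,900, which is 21 full-or-partial $1,000 increments; reduction = 21 × $48 = $1,008, leaving $840.
Solar Installation Rebate: 10% of the $26,600 excess over $293,700 is $2,660; credit = $3,125 − $2,660 = $465.
Education Credit: $320,300 is below the $341,200 cutoff, so the full $3,100 applies.
Total: $840 + $465 + $3,100 = $4,405.

$4,405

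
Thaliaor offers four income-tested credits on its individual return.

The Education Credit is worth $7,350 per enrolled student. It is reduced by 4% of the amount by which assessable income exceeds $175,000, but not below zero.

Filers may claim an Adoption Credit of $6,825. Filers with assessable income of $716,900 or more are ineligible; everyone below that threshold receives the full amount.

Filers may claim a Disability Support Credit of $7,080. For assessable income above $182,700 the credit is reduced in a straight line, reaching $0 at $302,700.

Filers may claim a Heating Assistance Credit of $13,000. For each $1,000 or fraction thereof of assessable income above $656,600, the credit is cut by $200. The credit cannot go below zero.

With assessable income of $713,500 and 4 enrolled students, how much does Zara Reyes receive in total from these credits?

$16,285

Education Credit: base = 4 × $7,350 = $29,400. 4% of the $538,500 excess over $175,000 is $21,540; credit = $29,400 − $21,540 = $7,860.
Adoption Credit: $713,500 is below the $716,900 cutoff, so the full $6,825 applies.
Disability Support Credit: $713,500 is at or above $302,700, so the credit is $0.
Heating Assistance Credit: income exceeds $656,600 by $56,900, which is 57 full-or-partial $1,000 increments; reduction = 57 × $200 = $11,400, leaving $1,600.
Total: $7,860 + $6,825 + $0 + $1,600 = $16,285.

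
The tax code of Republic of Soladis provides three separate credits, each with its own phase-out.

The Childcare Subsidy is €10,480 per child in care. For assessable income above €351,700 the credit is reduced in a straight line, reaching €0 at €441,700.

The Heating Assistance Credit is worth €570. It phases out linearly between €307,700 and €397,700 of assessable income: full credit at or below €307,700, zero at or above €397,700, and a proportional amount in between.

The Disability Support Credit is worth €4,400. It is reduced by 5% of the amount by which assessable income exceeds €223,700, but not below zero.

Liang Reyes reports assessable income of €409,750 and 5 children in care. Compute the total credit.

€18,602

Childcare Subsidy: base = 5 × €10,480 = €52,400. €409,750 is €58,050 into a €90,000 phase-out range, leaving 31,950/90,000 of the credit: €52,400 × 31,950/90,000 = €18,602.
Heating Assistance Credit: €409,750 is at or above €397,700, so the credit is €0.
Disability Support Credit: 5% of the €186,050 excess over €223,700 is €9,302.50 ≥ base, so the credit is €0.
Total: €18,602 + €0 + €0 = €18,602.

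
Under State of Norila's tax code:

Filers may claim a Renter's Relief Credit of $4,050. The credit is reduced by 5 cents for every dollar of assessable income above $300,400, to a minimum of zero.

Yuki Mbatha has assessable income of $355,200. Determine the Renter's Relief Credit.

Renter's Relief Credit: 5% of the $54,800 excess over $300,400 is $2,740; credit = $4,050 − $2,740 = $1,310.

$1,310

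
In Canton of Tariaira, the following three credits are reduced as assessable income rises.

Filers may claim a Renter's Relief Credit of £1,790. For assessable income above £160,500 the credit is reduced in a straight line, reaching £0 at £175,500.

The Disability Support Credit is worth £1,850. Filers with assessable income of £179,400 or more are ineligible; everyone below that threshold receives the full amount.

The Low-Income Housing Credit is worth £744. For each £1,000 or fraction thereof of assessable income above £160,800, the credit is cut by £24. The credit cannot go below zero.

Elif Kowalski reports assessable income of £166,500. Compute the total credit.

£3,524

Renter's Relief Credit: £166,500 is £6,000 into a £15,000 phase-out range, leaving 9,000/15,000 of the credit: £1,790 × 9,000/15,000 = £1,074.
Disability Support Credit: £166,500 is below the £179,400 cutoff, so the full £1,850 applies.
Low-Income Housing Credit: income exceeds £160,800 by £5,700, which is 6 full-or-partial £1,000 increments; reduction = 6 × £24 = £144, leaving £600.
Total: £1,074 + £1,850 + £600 = £3,524.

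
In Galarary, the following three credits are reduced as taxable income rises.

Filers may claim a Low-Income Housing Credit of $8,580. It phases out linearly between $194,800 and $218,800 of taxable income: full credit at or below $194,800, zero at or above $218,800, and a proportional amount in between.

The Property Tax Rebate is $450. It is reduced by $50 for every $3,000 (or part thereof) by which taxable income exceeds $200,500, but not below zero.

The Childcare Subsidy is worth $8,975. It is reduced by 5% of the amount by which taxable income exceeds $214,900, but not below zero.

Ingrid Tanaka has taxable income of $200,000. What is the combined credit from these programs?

$16,146

Low-Income Housing Credit: $200,000 is $5,200 into a $24,000 phase-out range, leaving 18,800/24,000 of the credit: $8,580 × 18,800/24,000 = $6,721.
Property Tax Rebate: $200,000 is at or below the $200,500 threshold, so the full $450 applies.
Childcare Subsidy: $200,000 is at or below the $214,900 threshold, so the full $8,975 applies.
Total: $6,721 + $450 + $8,975 = $16,146.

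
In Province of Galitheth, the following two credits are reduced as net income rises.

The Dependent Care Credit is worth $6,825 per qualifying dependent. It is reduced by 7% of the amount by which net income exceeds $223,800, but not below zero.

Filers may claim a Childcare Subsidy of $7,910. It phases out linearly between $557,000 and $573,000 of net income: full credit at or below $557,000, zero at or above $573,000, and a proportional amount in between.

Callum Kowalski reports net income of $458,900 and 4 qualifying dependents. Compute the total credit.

Dependent Care Credit: base = 4 × $6,825 = $27,300. 7% of the $235,100 excess over $223,800 is $16,457; credit = $27,300 − $16,457 = $10,843.
Childcare Subsidy: $458,900 is at or below the $557,000 threshold, so the full $7,910 applies.
Total: $10,843 + $7,910 = $18,753.

$18,753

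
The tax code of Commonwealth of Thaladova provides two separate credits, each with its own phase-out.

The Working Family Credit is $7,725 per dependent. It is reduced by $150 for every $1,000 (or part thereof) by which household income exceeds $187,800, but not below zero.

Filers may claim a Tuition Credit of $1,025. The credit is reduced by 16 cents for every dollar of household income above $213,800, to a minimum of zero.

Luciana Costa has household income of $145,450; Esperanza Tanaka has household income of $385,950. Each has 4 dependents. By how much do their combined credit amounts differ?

$30,875

Luciana ($145,450): Working Family Credit: base = 4 × $7,725 = $30,900. $145,450 is at or below the $187,800 threshold, so the full $30,900 applies. Tuition Credit: $145,450 is at or below the $213,800 threshold, so the full $1,025 applies. total $30,900 + $1,025 = $31,925
Esperanza ($385,950): Working Family Credit: base = 4 × $7,725 = $30,900. income exceeds $187,800 by $198,150, which is 199 full-or-partial $1,000 increments; reduction = 199 × $150 = $29,850, leaving $1,050. Tuition Credit: 16% of the $172,150 excess over $213,800 is $27,544 ≥ base, so the credit is $0. total $1,050 + $0 = $1,050
Difference: |$31,925 − $1,050| = $30,875.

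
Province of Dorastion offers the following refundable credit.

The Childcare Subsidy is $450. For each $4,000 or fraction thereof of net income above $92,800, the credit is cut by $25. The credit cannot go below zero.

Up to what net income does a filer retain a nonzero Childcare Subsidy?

$160,800

After 17 increments the reduction is 17 × $25 = $425, leaving $25; one more increment wipes it out. Increment 17 ends at excess 17 × $4,000 = $68,000, so the highest qualifying income is $92,800 + $68,000 = $160,800.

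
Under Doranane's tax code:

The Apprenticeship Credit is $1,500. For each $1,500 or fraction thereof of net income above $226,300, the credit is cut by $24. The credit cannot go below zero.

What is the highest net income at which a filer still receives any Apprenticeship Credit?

After 62 increments the reduction is 62 × $24 = $1,488, leaving $12; one more increment wipes it out. Increment 62 ends at excess 62 × $1,500 = $93,000, so the highest qualifying income is $226,300 + $93,000 = $319,300.

$319,300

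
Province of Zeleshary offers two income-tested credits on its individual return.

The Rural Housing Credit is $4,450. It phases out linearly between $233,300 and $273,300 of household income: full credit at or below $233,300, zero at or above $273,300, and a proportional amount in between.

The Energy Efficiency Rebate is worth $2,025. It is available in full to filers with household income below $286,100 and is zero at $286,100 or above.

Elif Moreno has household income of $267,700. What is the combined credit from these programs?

$2,648

Rural Housing Credit: $267,700 is $34,400 into a $40,000 phase-out range, leaving 5,600/40,000 of the credit: $4,450 × 5,600/40,000 = $623.
Energy Efficiency Rebate: $267,700 is below the $286,100 cutoff, so the full $2,025 applies.
Total: $623 + $2,025 = $2,648.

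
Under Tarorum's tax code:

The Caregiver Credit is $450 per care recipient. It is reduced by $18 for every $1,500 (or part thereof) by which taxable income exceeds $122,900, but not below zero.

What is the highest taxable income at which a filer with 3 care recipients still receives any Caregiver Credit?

Full credit = 3 × $450 = $1,350.
After 74 increments the reduction is 74 × $18 = $1,332, leaving $18; one more increment wipes it out. Increment 74 ends at excess 74 × $1,500 = $111,000, so the highest qualifying income is $122,900 + $111,000 = $233,900.

$233,900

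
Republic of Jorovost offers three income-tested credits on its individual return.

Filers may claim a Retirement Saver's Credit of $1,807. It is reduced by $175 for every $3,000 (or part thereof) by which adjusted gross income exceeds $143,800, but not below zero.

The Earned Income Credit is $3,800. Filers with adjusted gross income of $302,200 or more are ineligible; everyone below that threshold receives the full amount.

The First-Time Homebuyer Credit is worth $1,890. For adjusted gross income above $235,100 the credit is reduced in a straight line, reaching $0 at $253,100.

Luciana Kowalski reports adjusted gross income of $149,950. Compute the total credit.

$6,972

Retirement Saver's Credit: income exceeds $143,800 by $6,150, which is 3 full-or-partial $3,000 increments; reduction = 3 × $175 = $525, leaving $1,282.
Earned Income Credit: $149,950 is below the $302,200 cutoff, so the full $3,800 applies.
First-Time Homebuyer Credit: $149,950 is at or below the $235,100 threshold, so the full $1,890 applies.
Total: $1,282 + $3,800 + $1,890 = $6,972.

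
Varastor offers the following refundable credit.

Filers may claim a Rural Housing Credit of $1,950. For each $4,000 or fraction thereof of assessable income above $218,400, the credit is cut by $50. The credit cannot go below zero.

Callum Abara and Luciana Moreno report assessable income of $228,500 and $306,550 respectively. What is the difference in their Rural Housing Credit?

$1,000

Callum ($228,500): Rural Housing Credit: income exceeds $218,400 by $10,100, which is 3 full-or-partial $4,000 increments; reduction = 3 × $50 = $150, leaving $1,800.
Luciana ($306,550): Rural Housing Credit: income exceeds $218,400 by $88,150, which is 23 full-or-partial $4,000 increments; reduction = 23 × $50 = $1,150, leaving $800.
Difference: |$1,800 − $800| = $1,000.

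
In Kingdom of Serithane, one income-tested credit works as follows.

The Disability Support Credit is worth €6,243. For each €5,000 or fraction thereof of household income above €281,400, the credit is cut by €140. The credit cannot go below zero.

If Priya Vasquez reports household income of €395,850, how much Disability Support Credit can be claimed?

€3,023

Disability Support Credit: income exceeds €281,400 by €114,450, which is 23 full-or-partial €5,000 increments; reduction = 23 × €140 = €3,220, leaving €3,023.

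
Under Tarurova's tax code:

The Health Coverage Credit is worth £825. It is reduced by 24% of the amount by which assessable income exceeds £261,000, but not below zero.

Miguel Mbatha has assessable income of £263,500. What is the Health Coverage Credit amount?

Health Coverage Credit: 24% of the £2,500 excess over £261,000 is £600; credit = £825 − £600 = £225.

£225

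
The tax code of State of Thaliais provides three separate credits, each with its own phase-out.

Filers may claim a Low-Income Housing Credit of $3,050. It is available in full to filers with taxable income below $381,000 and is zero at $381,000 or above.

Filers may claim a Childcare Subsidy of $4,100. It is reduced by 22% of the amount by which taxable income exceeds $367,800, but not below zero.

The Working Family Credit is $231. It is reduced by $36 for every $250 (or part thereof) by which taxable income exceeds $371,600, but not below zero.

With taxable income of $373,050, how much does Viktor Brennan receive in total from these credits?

$6,010

Low-Income Housing Credit: $373,050 is below the $381,000 cutoff, so the full $3,050 applies.
Childcare Subsidy: 22% of the $5,250 excess over $367,800 is $1,155; credit = $4,100 − $1,155 = $2,945.
Working Family Credit: income exceeds $371,600 by $1,450, which is 6 full-or-partial $250 increments; reduction = 6 × $36 = $216, leaving $15.
Total: $3,050 + $2,945 + $15 = $6,010.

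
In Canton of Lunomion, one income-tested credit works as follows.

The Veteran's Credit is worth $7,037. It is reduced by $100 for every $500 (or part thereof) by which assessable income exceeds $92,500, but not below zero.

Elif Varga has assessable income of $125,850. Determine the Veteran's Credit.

$337

Veteran's Credit: income exceeds $92,500 by $33,350, which is 67 full-or-partial $500 increments; reduction = 67 × $100 = $6,700, leaving $337.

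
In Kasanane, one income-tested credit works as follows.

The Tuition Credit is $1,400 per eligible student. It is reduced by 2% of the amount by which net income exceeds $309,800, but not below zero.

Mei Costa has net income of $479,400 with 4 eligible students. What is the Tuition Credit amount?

$2,208

Tuition Credit: base = 4 × $1,400 = $5,600. 2% of the $169,600 excess over $309,800 is $3,392; credit = $5,600 − $3,392 = $2,208.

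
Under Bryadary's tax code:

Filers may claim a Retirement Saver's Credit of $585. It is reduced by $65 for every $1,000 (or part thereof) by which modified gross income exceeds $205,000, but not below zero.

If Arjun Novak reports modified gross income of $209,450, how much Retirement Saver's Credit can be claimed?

$260

Retirement Saver's Credit: income exceeds $205,000 by $4,450, which is 5 full-or-partial $1,000 increments; reduction = 5 × $65 = $325, leaving $260.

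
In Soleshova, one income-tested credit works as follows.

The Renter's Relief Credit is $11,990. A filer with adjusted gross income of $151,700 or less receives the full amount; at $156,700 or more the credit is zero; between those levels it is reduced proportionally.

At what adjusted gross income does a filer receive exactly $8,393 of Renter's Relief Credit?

$8,393 is 8,393/11,990 of the full $11,990, so 3,597/11,990 of the $5,000 range has been used: income = $151,700 + $5,000 × 3,597/11,990 = $153,200.

$153,200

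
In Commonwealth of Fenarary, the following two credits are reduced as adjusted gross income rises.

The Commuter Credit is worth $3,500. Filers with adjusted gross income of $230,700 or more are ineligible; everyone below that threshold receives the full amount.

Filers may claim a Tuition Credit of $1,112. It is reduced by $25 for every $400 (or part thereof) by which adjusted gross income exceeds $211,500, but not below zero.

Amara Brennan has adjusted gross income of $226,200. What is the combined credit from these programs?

$3,687

Commuter Credit: $226,200 is below the $230,700 cutoff, so the full $3,500 applies.
Tuition Credit: income exceeds $211,500 by $14,700, which is 37 full-or-partial $400 increments; reduction = 37 × $25 = $925, leaving $187.
Total: $3,500 + $187 = $3,687.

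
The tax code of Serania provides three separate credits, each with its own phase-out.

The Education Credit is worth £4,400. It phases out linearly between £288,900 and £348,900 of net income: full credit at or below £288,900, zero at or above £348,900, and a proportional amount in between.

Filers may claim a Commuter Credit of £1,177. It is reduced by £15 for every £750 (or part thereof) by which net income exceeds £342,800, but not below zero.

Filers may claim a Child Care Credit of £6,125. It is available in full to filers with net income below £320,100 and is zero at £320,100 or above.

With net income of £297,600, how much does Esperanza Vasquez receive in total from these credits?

£11,064

Education Credit: £297,600 is £8,700 into a £60,000 phase-out range, leaving 51,300/60,000 of the credit: £4,400 × 51,300/60,000 = £3,762.
Commuter Credit: £297,600 is at or below the £342,800 threshold, so the full £1,177 applies.
Child Care Credit: £297,600 is below the £320,100 cutoff, so the full £6,125 applies.
Total: £3,762 + £1,177 + £6,125 = £11,064.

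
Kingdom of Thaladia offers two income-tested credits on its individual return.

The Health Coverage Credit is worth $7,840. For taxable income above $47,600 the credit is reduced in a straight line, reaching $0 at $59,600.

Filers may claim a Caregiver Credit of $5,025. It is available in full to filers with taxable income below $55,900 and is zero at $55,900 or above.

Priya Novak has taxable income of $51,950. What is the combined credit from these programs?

$10,023

Health Coverage Credit: $51,950 is $4,350 into a $12,000 phase-out range, leaving 7,650/12,000 of the credit: $7,840 × 7,650/12,000 = $4,998.
Caregiver Credit: $51,950 is below the $55,900 cutoff, so the full $5,025 applies.
Total: $4,998 + $5,025 = $10,023.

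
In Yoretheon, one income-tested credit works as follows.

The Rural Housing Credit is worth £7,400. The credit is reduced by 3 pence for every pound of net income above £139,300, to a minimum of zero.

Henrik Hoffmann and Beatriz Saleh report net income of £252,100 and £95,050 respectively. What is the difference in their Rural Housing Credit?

Henrik (£252,100): Rural Housing Credit: 3% of the £112,800 excess over £139,300 is £3,384; credit = £7,400 − £3,384 = £4,016.
Beatriz (£95,050): Rural Housing Credit: £95,050 is at or below the £139,300 threshold, so the full £7,400 applies.
Difference: |£4,016 − £7,400| = £3,384.

£3,384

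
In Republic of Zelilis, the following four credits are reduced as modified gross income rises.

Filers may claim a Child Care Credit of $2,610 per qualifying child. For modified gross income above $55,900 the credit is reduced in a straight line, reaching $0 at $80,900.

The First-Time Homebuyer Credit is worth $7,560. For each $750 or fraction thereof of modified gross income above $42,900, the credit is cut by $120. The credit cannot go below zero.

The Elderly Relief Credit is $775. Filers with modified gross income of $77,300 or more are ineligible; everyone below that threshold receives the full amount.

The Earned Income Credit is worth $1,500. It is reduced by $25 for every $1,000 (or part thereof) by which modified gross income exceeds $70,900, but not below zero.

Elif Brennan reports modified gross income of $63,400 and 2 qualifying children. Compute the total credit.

Child Care Credit: base = 2 × $2,610 = $5,220. $63,400 is $7,500 into a $25,000 phase-out range, leaving 17,500/25,000 of the credit: $5,220 × 17,500/25,000 = $3,654.
First-Time Homebuyer Credit: income exceeds $42,900 by $20,500, which is 28 full-or-partial $750 increments; reduction = 28 × $120 = $3,360, leaving $4,200.
Elderly Relief Credit: $63,400 is below the $77,300 cutoff, so the full $775 applies.
Earned Income Credit: $63,400 is at or below the $70,900 threshold, so the full $1,500 applies.
Total: $3,654 + $4,200 + $775 + $1,500 = $10,129.

$10,129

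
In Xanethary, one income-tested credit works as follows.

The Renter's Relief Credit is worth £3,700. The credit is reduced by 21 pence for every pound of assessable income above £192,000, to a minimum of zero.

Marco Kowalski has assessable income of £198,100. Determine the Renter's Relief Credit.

Renter's Relief Credit: 21% of the £6,100 excess over £192,000 is £1,281; credit = £3,700 − £1,281 = £2,419.

£2,419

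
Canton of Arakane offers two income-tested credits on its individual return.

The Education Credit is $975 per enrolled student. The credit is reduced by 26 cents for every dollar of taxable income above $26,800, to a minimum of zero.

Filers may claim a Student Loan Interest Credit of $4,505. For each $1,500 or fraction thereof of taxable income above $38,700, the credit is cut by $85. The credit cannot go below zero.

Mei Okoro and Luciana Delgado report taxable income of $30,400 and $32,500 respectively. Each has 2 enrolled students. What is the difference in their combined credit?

Mei ($30,400): Education Credit: base = 2 × $975 = $1,950. 26% of the $3,600 excess over $26,800 is $936; credit = $1,950 − $936 = $1,014. Student Loan Interest Credit: $30,400 is at or below the $38,700 threshold, so the full $4,505 applies. total $1,014 + $4,505 = $5,519
Luciana ($32,500): Education Credit: base = 2 × $975 = $1,950. 26% of the $5,700 excess over $26,800 is $1,482; credit = $1,950 − $1,482 = $468. Student Loan Interest Credit: $32,500 is at or below the $38,700 threshold, so the full $4,505 applies. total $468 + $4,505 = $4,973
Difference: |$5,519 − $4,973| = $546.

$546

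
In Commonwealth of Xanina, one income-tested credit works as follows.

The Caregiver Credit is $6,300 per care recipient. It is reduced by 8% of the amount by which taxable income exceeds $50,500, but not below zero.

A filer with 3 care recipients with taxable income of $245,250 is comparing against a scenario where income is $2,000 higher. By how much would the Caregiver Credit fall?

At $245,250 — base = 3 × $6,300 = $18,900. 8% of the $194,750 excess over $50,500 is $15,580; credit = $18,900 − $15,580 = $3,320.
At $247,250 — base = 3 × $6,300 = $18,900. 8% of the $196,750 excess over $50,500 is $15,740; credit = $18,900 − $15,740 = $3,160.
Lost: $3,320 − $3,160 = $160.

$160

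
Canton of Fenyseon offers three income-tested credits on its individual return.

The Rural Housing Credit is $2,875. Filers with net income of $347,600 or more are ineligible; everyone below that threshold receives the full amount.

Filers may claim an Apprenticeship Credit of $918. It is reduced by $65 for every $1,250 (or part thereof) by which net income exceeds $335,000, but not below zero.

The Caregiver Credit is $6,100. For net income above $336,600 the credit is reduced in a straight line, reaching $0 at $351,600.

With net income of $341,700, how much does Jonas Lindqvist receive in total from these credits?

$7,429

Rural Housing Credit: $341,700 is below the $347,600 cutoff, so the full $2,875 applies.
Apprenticeship Credit: income exceeds $335,000 by $6,700, which is 6 full-or-partial $1,250 increments; reduction = 6 × $65 = $390, leaving $528.
Caregiver Credit: $341,700 is $5,100 into a $15,000 phase-out range, leaving 9,900/15,000 of the credit: $6,100 × 9,900/15,000 = $4,026.
Total: $2,875 + $528 + $4,026 = $7,429.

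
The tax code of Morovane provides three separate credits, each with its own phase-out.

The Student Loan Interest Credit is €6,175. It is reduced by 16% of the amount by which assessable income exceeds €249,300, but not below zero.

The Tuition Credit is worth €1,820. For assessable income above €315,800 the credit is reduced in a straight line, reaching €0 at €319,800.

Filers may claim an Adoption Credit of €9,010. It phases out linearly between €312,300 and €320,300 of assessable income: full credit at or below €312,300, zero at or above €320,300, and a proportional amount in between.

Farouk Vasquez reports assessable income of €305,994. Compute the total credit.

Student Loan Interest Credit: 16% of the €56,694 excess over €249,300 is €9,071.04 ≥ base, so the credit is €0.
Tuition Credit: €305,994 is at or below the €315,800 threshold, so the full €1,820 applies.
Adoption Credit: €305,994 is at or below the €312,300 threshold, so the full €9,010 applies.
Total: €0 + €1,820 + €9,010 = €10,830.

€10,830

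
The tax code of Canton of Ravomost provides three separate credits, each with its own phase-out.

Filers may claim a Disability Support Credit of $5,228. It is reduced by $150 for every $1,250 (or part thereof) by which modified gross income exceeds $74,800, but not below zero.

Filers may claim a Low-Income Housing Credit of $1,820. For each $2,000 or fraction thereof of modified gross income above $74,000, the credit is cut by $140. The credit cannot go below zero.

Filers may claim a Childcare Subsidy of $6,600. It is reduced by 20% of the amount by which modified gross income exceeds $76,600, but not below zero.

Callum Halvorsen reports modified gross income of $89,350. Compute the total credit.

$8,178

Disability Support Credit: income exceeds $74,800 by $14,550, which is 12 full-or-partial $1,250 increments; reduction = 12 × $150 = $1,800, leaving $3,428.
Low-Income Housing Credit: income exceeds $74,000 by $15,350, which is 8 full-or-partial $2,000 increments; reduction = 8 × $140 = $1,120, leaving $700.
Childcare Subsidy: 20% of the $12,750 excess over $76,600 is $2,550; credit = $6,600 − $2,550 = $4,050.
Total: $3,428 + $700 + $4,050 = $8,178.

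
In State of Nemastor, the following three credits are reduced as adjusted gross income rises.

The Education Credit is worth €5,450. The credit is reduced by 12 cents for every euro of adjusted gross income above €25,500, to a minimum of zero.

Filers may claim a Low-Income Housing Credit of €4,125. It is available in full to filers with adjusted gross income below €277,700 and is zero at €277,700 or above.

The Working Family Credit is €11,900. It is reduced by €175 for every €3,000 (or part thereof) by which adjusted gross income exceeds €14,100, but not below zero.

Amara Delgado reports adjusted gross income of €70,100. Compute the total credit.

Education Credit: 12% of the €44,600 excess over €25,500 is €5,352; credit = €5,450 − €5,352 = €98.
Low-Income Housing Credit: €70,100 is below the €277,700 cutoff, so the full €4,125 applies.
Working Family Credit: income exceeds €14,100 by €56,000, which is 19 full-or-partial €3,000 increments; reduction = 19 × €175 = €3,325, leaving €8,575.
Total: €98 + €4,125 + €8,575 = €12,798.

€12,798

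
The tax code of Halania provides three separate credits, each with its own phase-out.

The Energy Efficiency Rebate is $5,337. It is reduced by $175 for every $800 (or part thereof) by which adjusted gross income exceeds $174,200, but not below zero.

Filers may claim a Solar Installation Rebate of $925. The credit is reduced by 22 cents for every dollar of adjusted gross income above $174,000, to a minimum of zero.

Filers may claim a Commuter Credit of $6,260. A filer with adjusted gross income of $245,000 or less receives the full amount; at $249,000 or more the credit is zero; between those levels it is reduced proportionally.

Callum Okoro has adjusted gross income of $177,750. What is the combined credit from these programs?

$10,822

Energy Efficiency Rebate: income exceeds $174,200 by $3,550, which is 5 full-or-partial $800 increments; reduction = 5 × $175 = $875, leaving $4,462.
Solar Installation Rebate: 22% of the $3,750 excess over $174,000 is $825; credit = $925 − $825 = $100.
Commuter Credit: $177,750 is at or below the $245,000 threshold, so the full $6,260 applies.
Total: $4,462 + $100 + $6,260 = $10,822.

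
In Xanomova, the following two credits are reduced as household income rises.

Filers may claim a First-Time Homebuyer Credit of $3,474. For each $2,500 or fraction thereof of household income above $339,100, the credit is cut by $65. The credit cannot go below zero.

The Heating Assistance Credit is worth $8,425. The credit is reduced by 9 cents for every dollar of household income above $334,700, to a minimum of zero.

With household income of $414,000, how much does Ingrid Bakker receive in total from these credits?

$2,812

First-Time Homebuyer Credit: income exceeds $339,100 by $74,900, which is 30 full-or-partial $2,500 increments; reduction = 30 × $65 = $1,950, leaving $1,524.
Heating Assistance Credit: 9% of the $79,300 excess over $334,700 is $7,137; credit = $8,425 − $7,137 = $1,288.
Total: $1,524 + $1,288 = $2,812.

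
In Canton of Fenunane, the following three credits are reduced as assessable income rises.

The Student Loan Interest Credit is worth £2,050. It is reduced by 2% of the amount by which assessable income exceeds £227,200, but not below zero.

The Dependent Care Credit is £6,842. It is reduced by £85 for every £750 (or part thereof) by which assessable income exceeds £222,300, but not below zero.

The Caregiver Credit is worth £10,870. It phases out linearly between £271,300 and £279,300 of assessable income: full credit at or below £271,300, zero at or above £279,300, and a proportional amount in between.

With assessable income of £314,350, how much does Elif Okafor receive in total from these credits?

Student Loan Interest Credit: 2% of the £87,150 excess over £227,200 is £1,743; credit = £2,050 − £1,743 = £307.
Dependent Care Credit: income exceeds £222,300 by £92,050 → 123 increments × £85 = £10,455 ≥ base, so the credit is £0.
Caregiver Credit: £314,350 is at or above £279,300, so the credit is £0.
Total: £307 + £0 + £0 = £307.

£307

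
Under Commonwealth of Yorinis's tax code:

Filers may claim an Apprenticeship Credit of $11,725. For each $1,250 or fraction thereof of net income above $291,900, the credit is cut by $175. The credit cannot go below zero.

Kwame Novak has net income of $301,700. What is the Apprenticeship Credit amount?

Apprenticeship Credit: income exceeds $291,900 by $9,800, which is 8 full-or-partial $1,250 increments; reduction = 8 × $175 = $1,400, leaving $10,325.

$10,325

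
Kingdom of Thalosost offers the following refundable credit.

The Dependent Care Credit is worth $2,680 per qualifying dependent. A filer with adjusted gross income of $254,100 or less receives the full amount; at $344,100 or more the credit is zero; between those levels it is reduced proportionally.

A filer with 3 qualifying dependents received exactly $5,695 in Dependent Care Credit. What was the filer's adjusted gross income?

Full credit = 3 × $2,680 = $8,040.
$5,695 is 5,695/8,040 of the full $8,040, so 2,345/8,040 of the $90,000 range has been used: income = $254,100 + $90,000 × 2,345/8,040 = $280,350.

$280,350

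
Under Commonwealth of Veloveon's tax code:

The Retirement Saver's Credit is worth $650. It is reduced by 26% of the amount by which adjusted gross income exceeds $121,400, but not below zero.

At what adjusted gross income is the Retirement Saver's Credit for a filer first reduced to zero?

The credit falls by 26% of each dollar above $121,400, so it reaches zero when the excess is $650 / 26% = $2,500: income = $121,400 + $2,500 = $123,900.

$123,900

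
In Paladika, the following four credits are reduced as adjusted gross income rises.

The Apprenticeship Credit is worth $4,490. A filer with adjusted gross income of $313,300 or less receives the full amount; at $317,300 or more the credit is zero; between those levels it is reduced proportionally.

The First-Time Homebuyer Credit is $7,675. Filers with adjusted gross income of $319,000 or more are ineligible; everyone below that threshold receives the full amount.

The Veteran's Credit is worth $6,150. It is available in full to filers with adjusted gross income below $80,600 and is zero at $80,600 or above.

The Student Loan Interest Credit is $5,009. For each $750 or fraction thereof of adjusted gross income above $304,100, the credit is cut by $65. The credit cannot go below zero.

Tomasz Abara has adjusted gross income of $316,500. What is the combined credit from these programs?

$12,477

Apprenticeship Credit: $316,500 is $3,200 into a $4,000 phase-out range, leaving 800/4,000 of the credit: $4,490 × 800/4,000 = $898.
First-Time Homebuyer Credit: $316,500 is below the $319,000 cutoff, so the full $7,675 applies.
Veteran's Credit: $316,500 meets or exceeds the $80,600 cutoff, so the credit is $0.
Student Loan Interest Credit: income exceeds $304,100 by $12,400, which is 17 full-or-partial $750 increments; reduction = 17 × $65 = $1,105, leaving $3,904.
Total: $898 + $7,675 + $0 + $3,904 = $12,477.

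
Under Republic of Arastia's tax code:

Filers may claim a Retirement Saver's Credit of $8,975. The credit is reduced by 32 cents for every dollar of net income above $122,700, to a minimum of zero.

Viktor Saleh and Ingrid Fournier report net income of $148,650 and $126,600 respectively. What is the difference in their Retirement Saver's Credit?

Viktor ($148,650): Retirement Saver's Credit: 32% of the $25,950 excess over $122,700 is $8,304; credit = $8,975 − $8,304 = $671.
Ingrid ($126,600): Retirement Saver's Credit: 32% of the $3,900 excess over $122,700 is $1,248; credit = $8,975 − $1,248 = $7,727.
Difference: |$671 − $7,727| = $7,056.

$7,056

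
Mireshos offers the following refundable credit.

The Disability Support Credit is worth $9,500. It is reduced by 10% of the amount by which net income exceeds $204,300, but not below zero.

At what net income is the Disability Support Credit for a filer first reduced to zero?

The credit falls by 10% of each dollar above $204,300, so it reaches zero when the excess is $9,500 / 10% = $95,000: income = $204,300 + $95,000 = $299,300.

$299,300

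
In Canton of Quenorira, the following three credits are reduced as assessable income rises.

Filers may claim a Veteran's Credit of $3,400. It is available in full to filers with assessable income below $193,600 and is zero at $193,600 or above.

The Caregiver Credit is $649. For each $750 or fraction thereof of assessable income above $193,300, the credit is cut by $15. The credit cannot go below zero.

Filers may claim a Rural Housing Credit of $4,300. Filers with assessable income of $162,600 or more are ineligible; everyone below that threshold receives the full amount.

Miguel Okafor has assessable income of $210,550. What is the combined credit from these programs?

$304

Veteran's Credit: $210,550 meets or exceeds the $193,600 cutoff, so the credit is $0.
Caregiver Credit: income exceeds $193,300 by $17,250, which is 23 full-or-partial $750 increments; reduction = 23 × $15 = $345, leaving $304.
Rural Housing Credit: $210,550 meets or exceeds the $162,600 cutoff, so the credit is $0.
Total: $0 + $304 + $0 = $304.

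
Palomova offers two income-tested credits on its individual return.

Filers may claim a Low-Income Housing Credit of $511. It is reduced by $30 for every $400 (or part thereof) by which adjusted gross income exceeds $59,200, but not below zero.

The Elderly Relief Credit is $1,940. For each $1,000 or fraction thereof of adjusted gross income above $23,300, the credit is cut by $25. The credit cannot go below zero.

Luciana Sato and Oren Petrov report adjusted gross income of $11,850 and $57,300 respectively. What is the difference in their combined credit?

Luciana ($11,850): Low-Income Housing Credit: $11,850 is at or below the $59,200 threshold, so the full $511 applies. Elderly Relief Credit: $11,850 is at or below the $23,300 threshold, so the full $1,940 applies. total $511 + $1,940 = $2,451
Oren ($57,300): Low-Income Housing Credit: $57,300 is at or below the $59,200 threshold, so the full $511 applies. Elderly Relief Credit: income exceeds $23,300 by $34,000, which is 34 full-or-partial $1,000 increments; reduction = 34 × $25 = $850, leaving $1,090. total $511 + $1,090 = $1,601
Difference: |$2,451 − $1,601| = $850.

$850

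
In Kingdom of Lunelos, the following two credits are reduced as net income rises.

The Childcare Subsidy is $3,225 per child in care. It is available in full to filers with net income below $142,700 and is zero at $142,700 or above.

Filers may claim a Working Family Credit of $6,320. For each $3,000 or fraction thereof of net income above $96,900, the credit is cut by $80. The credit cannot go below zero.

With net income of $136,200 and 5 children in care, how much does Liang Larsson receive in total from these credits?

Childcare Subsidy: base = 5 × $3,225 = $16,125. $136,200 is below the $142,700 cutoff, so the full $16,125 applies.
Working Family Credit: income exceeds $96,900 by $39,300, which is 14 full-or-partial $3,000 increments; reduction = 14 × $80 = $1,120, leaving $5,200.
Total: $16,125 + $5,200 = $21,325.

$21,325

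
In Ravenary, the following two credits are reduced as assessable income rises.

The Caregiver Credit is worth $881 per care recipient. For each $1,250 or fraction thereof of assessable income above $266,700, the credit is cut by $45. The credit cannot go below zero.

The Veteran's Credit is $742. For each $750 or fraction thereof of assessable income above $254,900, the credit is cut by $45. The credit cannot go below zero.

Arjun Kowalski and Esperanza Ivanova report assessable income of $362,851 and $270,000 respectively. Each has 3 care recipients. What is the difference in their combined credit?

Arjun ($362,851): Caregiver Credit: base = 3 × $881 = $2,643. income exceeds $266,700 by $96,151 → 77 increments × $45 = $3,465 ≥ base, so the credit is $0. Veteran's Credit: income exceeds $254,900 by $107,951 → 144 increments × $45 = $6,480 ≥ base, so the credit is $0. total $0 + $0 = $0
Esperanza ($270,000): Caregiver Credit: base = 3 × $881 = $2,643. income exceeds $266,700 by $3,300, which is 3 full-or-partial $1,250 increments; reduction = 3 × $45 = $135, leaving $2,508. Veteran's Credit: income exceeds $254,900 by $15,100 → 21 increments × $45 = $945 ≥ base, so the credit is $0. total $2,508 + $0 = $2,508
Difference: |$0 − $2,508| = $2,508.

$2,508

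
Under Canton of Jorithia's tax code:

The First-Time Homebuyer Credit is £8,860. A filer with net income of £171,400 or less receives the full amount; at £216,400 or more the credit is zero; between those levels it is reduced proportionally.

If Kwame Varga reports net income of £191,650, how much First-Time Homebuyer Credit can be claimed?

First-Time Homebuyer Credit: £191,650 is £20,250 into a £45,000 phase-out range, leaving 24,750/45,000 of the credit: £8,860 × 24,750/45,000 = £4,873.

£4,873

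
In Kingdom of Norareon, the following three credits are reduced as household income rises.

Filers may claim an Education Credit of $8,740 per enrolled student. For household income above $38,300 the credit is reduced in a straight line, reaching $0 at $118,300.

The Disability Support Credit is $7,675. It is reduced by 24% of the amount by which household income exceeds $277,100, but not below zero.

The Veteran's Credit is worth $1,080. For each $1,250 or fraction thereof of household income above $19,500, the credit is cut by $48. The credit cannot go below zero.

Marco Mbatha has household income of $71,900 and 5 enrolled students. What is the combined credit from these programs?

$33,021

Education Credit: base = 5 × $8,740 = $43,700. $71,900 is $33,600 into a $80,000 phase-out range, leaving 46,400/80,000 of the credit: $43,700 × 46,400/80,000 = $25,346.
Disability Support Credit: $71,900 is at or below the $277,100 threshold, so the full $7,675 applies.
Veteran's Credit: income exceeds $19,500 by $52,400 → 42 increments × $48 = $2,016 ≥ base, so the credit is $0.
Total: $25,346 + $7,675 + $0 = $33,021.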